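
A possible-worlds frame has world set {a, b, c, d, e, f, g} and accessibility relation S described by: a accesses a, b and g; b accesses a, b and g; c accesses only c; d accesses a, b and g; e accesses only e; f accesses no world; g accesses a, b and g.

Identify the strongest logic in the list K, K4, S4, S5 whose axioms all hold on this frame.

K4

Transitive (axiom 4): yes — every two-step S-path is closed by a direct edge.
Reflexive (axiom T): no — d is not related to itself.
Euclidean (axiom 5): yes — any two successors of a common world are S-related.
So F validates K, K4; S4 would additionally require S to be reflexive. The strongest is K4.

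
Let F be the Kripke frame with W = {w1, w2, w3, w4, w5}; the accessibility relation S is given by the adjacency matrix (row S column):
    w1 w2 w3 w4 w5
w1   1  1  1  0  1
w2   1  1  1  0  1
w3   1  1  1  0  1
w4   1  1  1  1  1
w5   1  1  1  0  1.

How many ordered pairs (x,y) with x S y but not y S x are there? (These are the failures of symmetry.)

Enumerating: (w4,w1), (w4,w2), (w4,w3), (w4,w5).

4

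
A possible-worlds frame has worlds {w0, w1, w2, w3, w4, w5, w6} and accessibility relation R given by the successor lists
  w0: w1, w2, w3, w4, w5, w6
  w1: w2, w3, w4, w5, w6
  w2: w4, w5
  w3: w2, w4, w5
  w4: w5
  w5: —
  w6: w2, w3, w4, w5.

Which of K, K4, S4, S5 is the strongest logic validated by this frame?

Transitive (axiom 4): yes — every two-step R-path is closed by a direct edge.
Reflexive (axiom T): no — w0 is not related to itself.
Euclidean (axiom 5): no — w0 R w2 and w0 R w1, but not w2 R w1.
So F validates K, K4; S4 would additionally require R to be reflexive. The strongest is K4.

K4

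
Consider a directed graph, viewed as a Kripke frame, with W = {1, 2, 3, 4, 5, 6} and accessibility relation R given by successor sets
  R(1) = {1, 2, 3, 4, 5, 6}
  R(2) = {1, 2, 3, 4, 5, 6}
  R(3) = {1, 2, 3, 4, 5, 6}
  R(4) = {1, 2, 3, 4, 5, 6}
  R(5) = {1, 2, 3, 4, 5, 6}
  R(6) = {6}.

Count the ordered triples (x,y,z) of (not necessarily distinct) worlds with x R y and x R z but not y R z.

Enumerating: (1,6,1), (1,6,2), (1,6,3), (1,6,4), (1,6,5), (2,6,1), (2,6,2), (2,6,3), (2,6,4), (2,6,5), (3,6,1), (3,6,2), … and 13 more.
Total: 25.

25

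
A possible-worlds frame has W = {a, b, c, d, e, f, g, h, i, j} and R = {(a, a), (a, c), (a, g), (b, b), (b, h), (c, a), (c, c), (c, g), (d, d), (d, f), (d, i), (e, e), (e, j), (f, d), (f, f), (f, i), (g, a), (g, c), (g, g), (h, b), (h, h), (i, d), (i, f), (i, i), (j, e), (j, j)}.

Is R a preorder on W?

Reflexive: yes — every world is R-related to itself.
Transitive: yes — every two-step R-path is closed by a direct edge.
So R is a preorder.

Yes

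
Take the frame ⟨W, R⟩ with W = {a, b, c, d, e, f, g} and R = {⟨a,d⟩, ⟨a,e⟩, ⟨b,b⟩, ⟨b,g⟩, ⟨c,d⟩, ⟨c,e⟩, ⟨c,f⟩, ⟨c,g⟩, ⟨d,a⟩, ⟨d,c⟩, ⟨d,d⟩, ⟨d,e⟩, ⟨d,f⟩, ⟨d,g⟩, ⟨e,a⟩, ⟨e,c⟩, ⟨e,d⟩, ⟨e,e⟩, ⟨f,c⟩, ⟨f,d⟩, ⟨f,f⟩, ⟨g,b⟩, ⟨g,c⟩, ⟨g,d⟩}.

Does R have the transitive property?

Transitive: no — a R d and d R c, but not a R c.

No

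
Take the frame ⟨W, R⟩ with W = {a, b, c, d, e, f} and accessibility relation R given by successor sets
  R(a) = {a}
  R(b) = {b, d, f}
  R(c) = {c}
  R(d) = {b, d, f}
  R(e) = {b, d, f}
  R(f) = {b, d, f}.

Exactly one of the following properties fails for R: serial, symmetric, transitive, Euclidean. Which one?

Serial: yes — every world has a successor (e.g. a R a).
Symmetric: no — e R b but not b R e.
Transitive: yes — every two-step R-path is closed by a direct edge.
Euclidean: yes — any two successors of a common world are R-related.
Only symmetric fails.

symmetric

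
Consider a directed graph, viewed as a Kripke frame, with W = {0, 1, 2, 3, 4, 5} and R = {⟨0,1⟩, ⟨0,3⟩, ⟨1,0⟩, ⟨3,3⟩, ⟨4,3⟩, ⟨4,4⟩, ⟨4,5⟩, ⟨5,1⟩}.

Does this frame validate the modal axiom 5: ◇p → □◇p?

The schema 5 characterises exactly the Euclidean frames.
Euclidean: no — 0 R 1 and 0 R 3, but not 1 R 3.

No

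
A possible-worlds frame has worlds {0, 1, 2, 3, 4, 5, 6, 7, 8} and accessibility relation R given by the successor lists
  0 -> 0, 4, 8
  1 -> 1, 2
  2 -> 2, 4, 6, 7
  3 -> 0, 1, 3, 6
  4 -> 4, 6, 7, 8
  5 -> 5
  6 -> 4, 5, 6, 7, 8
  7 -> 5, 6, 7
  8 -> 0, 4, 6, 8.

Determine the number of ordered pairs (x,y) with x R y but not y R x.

Enumerating: (0,4), (1,2), (2,4), (2,6), (2,7), (3,0), (3,1), (3,6), (4,7), (6,5), (7,5).

11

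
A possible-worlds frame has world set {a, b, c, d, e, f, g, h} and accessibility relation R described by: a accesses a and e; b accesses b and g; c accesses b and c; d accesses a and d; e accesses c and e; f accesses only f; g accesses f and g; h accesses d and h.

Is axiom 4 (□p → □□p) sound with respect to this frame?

Axiom 4 corresponds to the accessibility relation being transitive.
Transitive: no — a R e and e R c, but not a R c.

No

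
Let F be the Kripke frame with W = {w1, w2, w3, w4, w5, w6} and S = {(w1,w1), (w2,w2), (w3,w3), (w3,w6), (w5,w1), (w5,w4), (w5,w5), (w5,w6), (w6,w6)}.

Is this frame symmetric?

Symmetric: no — w3 S w6 but not w6 S w3.

No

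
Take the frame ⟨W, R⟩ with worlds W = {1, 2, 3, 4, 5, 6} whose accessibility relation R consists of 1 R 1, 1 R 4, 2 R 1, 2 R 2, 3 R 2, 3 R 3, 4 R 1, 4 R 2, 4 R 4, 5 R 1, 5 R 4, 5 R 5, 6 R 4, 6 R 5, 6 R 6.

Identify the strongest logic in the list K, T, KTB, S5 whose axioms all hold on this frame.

Reflexive (axiom T): yes — every world is R-related to itself.
Symmetric (axiom B): no — 2 R 1 but not 1 R 2.
Euclidean (axiom 5): no — 4 R 1 and 4 R 2, but not 1 R 2.
So F validates K, T; KTB would additionally require R to be symmetric. The strongest is T.

T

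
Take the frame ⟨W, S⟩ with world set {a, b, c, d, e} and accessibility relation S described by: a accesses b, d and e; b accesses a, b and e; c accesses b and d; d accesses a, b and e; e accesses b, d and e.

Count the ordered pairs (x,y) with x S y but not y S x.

4

Enumerating: (a,e), (c,b), (c,d), (d,b).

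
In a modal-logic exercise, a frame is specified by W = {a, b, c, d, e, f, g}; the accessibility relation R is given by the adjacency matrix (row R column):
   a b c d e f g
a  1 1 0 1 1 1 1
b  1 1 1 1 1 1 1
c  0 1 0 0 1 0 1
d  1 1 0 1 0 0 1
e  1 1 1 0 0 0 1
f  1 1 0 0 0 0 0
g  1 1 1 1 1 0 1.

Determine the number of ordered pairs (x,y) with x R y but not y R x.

0

R is symmetric; there are no such tuples.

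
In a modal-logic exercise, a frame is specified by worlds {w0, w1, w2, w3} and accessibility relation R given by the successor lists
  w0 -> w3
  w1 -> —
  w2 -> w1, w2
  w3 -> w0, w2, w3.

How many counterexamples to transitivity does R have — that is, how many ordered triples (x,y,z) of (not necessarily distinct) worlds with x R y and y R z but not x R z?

3

Enumerating: (w0,w3,w0), (w0,w3,w2), (w3,w2,w1).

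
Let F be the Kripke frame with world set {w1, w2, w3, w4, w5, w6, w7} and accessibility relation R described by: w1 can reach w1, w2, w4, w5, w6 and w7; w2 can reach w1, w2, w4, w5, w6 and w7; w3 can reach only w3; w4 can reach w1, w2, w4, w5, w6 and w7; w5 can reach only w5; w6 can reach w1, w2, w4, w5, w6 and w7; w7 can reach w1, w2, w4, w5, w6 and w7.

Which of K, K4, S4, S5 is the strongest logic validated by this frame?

Transitive (axiom 4): yes — every two-step R-path is closed by a direct edge.
Reflexive (axiom T): yes — every world is R-related to itself.
Euclidean (axiom 5): no — w1 R w5 and w1 R w2, but not w5 R w2.
So F validates K, K4, S4; S5 would additionally require R to be Euclidean. The strongest is S4.

S4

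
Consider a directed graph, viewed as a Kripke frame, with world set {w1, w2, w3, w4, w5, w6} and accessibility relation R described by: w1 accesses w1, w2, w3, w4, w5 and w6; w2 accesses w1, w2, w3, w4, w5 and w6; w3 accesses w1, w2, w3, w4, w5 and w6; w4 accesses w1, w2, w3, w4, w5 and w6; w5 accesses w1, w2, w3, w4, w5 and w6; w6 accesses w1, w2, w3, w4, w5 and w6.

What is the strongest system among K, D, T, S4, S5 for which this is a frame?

Serial (axiom D): yes — every world has a successor (e.g. w1 R w1).
Reflexive (axiom T): yes — every world is R-related to itself.
Transitive (axiom 4): yes — every two-step R-path is closed by a direct edge.
Euclidean (axiom 5): yes — any two successors of a common world are R-related.
So F validates K, D, T, S4, S5. The strongest is S5.

S5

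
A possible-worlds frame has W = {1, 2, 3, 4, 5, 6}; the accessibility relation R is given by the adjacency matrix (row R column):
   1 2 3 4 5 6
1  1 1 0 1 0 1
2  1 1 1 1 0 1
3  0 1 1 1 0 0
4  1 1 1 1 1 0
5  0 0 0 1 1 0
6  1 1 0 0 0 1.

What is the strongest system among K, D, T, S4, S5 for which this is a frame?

Serial (axiom D): yes — every world has a successor (e.g. 1 R 1).
Reflexive (axiom T): yes — every world is R-related to itself.
Transitive (axiom 4): no — 1 R 2 and 2 R 3, but not 1 R 3.
Euclidean (axiom 5): no — 1 R 4 and 1 R 6, but not 4 R 6.
So F validates K, D, T; S4 would additionally require R to be transitive. The strongest is T.

T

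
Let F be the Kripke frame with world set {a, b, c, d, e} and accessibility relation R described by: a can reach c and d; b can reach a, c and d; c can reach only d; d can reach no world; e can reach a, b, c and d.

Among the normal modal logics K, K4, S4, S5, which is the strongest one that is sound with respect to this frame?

K4

Transitive (axiom 4): yes — every two-step R-path is closed by a direct edge.
Reflexive (axiom T): no — a is not related to itself.
Euclidean (axiom 5): no — a R d and a R c, but not d R c.
So F validates K, K4; S4 would additionally require R to be reflexive. The strongest is K4.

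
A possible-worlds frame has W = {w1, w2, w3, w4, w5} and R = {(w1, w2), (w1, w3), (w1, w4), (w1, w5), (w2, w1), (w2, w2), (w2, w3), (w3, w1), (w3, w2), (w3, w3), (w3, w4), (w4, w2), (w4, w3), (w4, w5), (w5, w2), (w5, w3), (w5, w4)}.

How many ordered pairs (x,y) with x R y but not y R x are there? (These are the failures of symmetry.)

Enumerating: (w1,w4), (w1,w5), (w4,w2), (w5,w2), (w5,w3).

5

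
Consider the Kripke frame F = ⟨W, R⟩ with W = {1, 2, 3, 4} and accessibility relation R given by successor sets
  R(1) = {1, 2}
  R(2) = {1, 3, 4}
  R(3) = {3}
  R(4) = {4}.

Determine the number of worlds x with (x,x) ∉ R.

1

Enumerating: 2.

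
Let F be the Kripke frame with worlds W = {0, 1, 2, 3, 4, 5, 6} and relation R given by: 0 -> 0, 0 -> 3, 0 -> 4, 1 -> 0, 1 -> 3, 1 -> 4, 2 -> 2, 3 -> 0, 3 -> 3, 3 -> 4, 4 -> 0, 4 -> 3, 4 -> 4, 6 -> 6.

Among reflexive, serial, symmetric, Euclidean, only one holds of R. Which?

Reflexive: no — 1 is not related to itself.
Serial: no — 5 has no R-successor.
Symmetric: no — 1 R 0 but not 0 R 1.
Euclidean: yes — any two successors of a common world are R-related.
Only Euclidean holds.

Euclidean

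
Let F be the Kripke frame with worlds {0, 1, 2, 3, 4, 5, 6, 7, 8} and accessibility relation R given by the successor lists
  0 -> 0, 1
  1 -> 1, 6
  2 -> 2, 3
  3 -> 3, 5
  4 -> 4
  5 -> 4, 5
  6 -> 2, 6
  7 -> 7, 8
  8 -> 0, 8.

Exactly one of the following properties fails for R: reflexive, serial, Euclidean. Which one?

Euclidean

Reflexive: yes — every world is R-related to itself.
Serial: yes — every world has a successor (e.g. 0 R 0).
Euclidean: no — 0 R 1 and 0 R 0, but not 1 R 0.
Only Euclidean fails.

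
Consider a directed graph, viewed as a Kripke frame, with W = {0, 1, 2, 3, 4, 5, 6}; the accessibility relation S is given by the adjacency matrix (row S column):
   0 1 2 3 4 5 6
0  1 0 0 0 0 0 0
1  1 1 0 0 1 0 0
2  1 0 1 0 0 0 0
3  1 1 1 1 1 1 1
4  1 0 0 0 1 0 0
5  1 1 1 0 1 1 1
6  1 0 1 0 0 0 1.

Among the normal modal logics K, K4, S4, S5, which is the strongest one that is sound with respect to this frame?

S4

Transitive (axiom 4): yes — every two-step S-path is closed by a direct edge.
Reflexive (axiom T): yes — every world is S-related to itself.
Euclidean (axiom 5): no — 1 S 0 and 1 S 4, but not 0 S 4.
So F validates K, K4, S4; S5 would additionally require S to be Euclidean. The strongest is S4.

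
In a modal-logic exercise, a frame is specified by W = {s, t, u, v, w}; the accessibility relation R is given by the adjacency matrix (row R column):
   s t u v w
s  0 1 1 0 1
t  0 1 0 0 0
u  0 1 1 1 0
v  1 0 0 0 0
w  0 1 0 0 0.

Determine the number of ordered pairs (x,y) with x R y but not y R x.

Enumerating: (s,t), (s,u), (s,w), (u,t), (u,v), (v,s), (w,t).

7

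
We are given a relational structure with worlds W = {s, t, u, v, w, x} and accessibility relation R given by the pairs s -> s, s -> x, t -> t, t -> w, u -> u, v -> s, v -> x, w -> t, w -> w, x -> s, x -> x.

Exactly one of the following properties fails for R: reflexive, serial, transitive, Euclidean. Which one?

reflexive

Reflexive: no — v is not related to itself.
Serial: yes — every world has a successor (e.g. s R s).
Transitive: yes — every two-step R-path is closed by a direct edge.
Euclidean: yes — any two successors of a common world are R-related.
Only reflexive fails.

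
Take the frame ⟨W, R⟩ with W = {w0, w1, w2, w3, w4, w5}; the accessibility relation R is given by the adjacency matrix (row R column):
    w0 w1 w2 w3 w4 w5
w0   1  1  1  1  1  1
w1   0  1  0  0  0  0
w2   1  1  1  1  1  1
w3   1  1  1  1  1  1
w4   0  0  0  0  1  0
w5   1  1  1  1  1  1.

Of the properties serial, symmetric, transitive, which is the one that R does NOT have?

Serial: yes — every world has a successor (e.g. w0 R w0).
Symmetric: no — w0 R w1 but not w1 R w0.
Transitive: yes — every two-step R-path is closed by a direct edge.
Only symmetric fails.

symmetric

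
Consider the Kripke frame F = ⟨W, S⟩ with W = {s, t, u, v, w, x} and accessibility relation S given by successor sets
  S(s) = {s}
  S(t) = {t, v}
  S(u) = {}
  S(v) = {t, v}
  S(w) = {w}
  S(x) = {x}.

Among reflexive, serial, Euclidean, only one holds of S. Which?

Reflexive: no — u is not related to itself.
Serial: no — u has no S-successor.
Euclidean: yes — any two successors of a common world are S-related.
Only Euclidean holds.

Euclidean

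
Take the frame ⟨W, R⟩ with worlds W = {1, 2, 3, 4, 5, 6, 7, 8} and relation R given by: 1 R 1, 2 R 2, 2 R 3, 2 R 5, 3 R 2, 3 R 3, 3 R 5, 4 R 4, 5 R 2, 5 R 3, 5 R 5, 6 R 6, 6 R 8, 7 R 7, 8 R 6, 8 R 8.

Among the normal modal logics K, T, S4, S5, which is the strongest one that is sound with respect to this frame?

S5

Reflexive (axiom T): yes — every world is R-related to itself.
Transitive (axiom 4): yes — every two-step R-path is closed by a direct edge.
Euclidean (axiom 5): yes — any two successors of a common world are R-related.
So F validates K, T, S4, S5. The strongest is S5.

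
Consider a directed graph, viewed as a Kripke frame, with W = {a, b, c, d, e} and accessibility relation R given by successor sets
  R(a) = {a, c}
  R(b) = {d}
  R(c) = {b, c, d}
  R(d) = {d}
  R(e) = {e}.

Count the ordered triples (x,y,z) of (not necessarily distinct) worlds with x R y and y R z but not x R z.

2

Enumerating: (a,c,b), (a,c,d).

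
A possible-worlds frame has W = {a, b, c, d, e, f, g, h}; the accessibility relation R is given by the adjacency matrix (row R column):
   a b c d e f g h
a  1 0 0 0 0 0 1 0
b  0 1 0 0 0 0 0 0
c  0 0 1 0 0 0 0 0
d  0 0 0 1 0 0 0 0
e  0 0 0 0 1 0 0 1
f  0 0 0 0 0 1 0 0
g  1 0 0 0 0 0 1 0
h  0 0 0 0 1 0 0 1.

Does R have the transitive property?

Transitive: yes — every two-step R-path is closed by a direct edge.

Yes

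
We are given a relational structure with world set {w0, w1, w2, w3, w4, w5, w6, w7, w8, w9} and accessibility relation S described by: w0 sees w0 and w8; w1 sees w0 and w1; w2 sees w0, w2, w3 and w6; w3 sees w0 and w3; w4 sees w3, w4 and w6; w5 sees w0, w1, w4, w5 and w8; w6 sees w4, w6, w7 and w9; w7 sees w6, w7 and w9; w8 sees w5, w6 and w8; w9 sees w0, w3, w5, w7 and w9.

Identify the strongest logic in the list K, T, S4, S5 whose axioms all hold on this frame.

Reflexive (axiom T): yes — every world is S-related to itself.
Transitive (axiom 4): no — w0 S w8 and w8 S w5, but not w0 S w5.
Euclidean (axiom 5): no — w2 S w0 and w2 S w3, but not w0 S w3.
So F validates K, T; S4 would additionally require S to be transitive. The strongest is T.

T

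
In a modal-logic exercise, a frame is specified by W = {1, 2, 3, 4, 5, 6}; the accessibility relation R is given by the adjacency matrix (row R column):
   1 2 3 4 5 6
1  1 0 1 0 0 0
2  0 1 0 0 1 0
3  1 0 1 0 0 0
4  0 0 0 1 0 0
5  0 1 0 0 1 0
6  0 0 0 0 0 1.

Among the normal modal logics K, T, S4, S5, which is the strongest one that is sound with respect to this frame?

Reflexive (axiom T): yes — every world is R-related to itself.
Transitive (axiom 4): yes — every two-step R-path is closed by a direct edge.
Euclidean (axiom 5): yes — any two successors of a common world are R-related.
So F validates K, T, S4, S5. The strongest is S5.

S5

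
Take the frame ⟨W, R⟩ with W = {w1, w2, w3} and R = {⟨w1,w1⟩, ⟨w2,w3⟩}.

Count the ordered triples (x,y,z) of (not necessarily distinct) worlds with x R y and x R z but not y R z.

1

Enumerating: (w2,w3,w3).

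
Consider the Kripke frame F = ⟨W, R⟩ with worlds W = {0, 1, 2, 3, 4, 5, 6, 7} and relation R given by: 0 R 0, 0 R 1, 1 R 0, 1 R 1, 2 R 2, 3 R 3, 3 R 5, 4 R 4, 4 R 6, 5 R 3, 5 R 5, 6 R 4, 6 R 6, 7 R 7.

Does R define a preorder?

Yes

Reflexive: yes — every world is R-related to itself.
Transitive: yes — every two-step R-path is closed by a direct edge.
So R is a preorder.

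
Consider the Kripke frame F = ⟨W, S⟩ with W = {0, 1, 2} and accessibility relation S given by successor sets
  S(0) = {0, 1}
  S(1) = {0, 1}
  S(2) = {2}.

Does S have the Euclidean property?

Euclidean: yes — any two successors of a common world are S-related.

Yes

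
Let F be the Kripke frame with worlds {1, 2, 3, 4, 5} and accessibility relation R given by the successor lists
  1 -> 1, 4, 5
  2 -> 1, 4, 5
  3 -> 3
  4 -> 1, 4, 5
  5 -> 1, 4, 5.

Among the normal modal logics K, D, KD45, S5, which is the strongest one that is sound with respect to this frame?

Serial (axiom D): yes — every world has a successor (e.g. 1 R 1).
Euclidean (axiom 5): yes — any two successors of a common world are R-related.
Transitive (axiom 4): yes — every two-step R-path is closed by a direct edge.
Reflexive (axiom T): no — 2 is not related to itself.
So F validates K, D, KD45; S5 would additionally require R to be reflexive. The strongest is KD45.

KD45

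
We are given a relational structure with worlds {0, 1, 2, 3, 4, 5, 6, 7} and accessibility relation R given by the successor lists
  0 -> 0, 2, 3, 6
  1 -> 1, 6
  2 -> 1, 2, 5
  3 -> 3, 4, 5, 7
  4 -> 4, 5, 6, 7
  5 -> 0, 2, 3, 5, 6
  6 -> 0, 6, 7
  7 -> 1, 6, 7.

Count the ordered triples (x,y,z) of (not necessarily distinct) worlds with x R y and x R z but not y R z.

38

Enumerating: (0,2,0), (0,2,3), (0,2,6), (0,3,0), (0,3,2), (0,3,6), (0,6,2), (0,6,3), (1,6,1), (2,1,2), (2,1,5), (2,5,1), … and 26 more.
Total: 38.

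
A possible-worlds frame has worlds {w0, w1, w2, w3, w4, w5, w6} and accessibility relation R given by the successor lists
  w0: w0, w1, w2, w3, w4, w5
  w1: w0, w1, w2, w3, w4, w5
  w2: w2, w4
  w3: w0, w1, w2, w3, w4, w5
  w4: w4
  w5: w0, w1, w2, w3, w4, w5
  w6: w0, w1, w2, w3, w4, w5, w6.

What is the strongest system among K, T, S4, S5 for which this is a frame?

S4

Reflexive (axiom T): yes — every world is R-related to itself.
Transitive (axiom 4): yes — every two-step R-path is closed by a direct edge.
Euclidean (axiom 5): no — w0 R w2 and w0 R w1, but not w2 R w1.
So F validates K, T, S4; S5 would additionally require R to be Euclidean. The strongest is S4.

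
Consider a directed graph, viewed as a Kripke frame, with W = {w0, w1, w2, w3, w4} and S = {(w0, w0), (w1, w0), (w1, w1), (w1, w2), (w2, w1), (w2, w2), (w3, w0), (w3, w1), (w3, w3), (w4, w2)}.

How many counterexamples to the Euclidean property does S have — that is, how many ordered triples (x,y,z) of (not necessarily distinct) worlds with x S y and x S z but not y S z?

6

Enumerating: (w1,w0,w1), (w1,w0,w2), (w1,w2,w0), (w3,w0,w1), (w3,w0,w3), (w3,w1,w3).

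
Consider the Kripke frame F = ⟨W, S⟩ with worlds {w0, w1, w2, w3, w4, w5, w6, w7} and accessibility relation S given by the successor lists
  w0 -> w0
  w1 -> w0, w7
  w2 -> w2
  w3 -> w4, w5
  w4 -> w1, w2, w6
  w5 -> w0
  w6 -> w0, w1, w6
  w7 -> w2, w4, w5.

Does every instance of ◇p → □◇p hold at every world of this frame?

No

The schema 5 characterises exactly the Euclidean frames.
Euclidean: no — w1 S w0 and w1 S w7, but not w0 S w7.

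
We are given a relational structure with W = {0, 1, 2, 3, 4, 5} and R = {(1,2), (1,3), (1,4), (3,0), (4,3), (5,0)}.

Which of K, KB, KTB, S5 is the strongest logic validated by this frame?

K

Symmetric (axiom B): no — 1 R 2 but not 2 R 1.
Reflexive (axiom T): no — 0 is not related to itself.
Euclidean (axiom 5): no — 1 R 2 and 1 R 3, but not 2 R 3.
So F validates K; KB would additionally require R to be symmetric. The strongest is K.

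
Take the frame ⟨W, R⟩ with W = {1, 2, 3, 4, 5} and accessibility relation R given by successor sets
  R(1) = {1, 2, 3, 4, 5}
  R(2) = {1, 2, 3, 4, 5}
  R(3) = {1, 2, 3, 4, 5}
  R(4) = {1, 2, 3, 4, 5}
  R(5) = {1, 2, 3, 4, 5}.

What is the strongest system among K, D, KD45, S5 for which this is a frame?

Serial (axiom D): yes — every world has a successor (e.g. 1 R 1).
Euclidean (axiom 5): yes — any two successors of a common world are R-related.
Transitive (axiom 4): yes — every two-step R-path is closed by a direct edge.
Reflexive (axiom T): yes — every world is R-related to itself.
So F validates K, D, KD45, S5. The strongest is S5.

S5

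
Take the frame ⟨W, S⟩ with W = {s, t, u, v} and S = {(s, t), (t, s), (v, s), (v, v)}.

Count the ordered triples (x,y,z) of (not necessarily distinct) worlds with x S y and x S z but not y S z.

4

Enumerating: (s,t,t), (t,s,s), (v,s,s), (v,s,v).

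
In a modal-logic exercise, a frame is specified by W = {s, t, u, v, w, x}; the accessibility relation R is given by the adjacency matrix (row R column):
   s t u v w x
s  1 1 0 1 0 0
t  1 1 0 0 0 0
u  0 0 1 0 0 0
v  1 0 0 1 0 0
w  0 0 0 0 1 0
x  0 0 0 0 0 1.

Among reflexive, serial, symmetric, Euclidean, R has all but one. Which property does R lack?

Euclidean

Reflexive: yes — every world is R-related to itself.
Serial: yes — every world has a successor (e.g. s R s).
Symmetric: yes — every pair in R has its reverse in R.
Euclidean: no — s R t and s R v, but not t R v.
Only Euclidean fails.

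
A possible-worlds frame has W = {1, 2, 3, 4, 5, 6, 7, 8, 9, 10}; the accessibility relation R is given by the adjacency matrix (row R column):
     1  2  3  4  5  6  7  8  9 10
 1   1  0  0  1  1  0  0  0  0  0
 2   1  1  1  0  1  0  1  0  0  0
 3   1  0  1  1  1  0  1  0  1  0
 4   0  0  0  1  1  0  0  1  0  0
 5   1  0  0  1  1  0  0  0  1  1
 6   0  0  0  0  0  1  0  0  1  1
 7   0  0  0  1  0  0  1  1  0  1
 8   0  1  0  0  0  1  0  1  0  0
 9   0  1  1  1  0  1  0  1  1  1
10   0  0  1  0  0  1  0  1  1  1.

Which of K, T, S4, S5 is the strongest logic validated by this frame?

Reflexive (axiom T): yes — every world is R-related to itself.
Transitive (axiom 4): no — 1 R 4 and 4 R 8, but not 1 R 8.
Euclidean (axiom 5): no — 10 R 3 and 10 R 6, but not 3 R 6.
So F validates K, T; S4 would additionally require R to be transitive. The strongest is T.

T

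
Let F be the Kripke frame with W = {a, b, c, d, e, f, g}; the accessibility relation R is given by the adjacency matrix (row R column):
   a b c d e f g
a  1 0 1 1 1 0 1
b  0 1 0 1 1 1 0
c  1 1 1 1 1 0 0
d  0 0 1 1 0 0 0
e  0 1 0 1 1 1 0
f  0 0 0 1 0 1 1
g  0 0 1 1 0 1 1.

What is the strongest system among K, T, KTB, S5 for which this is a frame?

Reflexive (axiom T): yes — every world is R-related to itself.
Symmetric (axiom B): no — a R d but not d R a.
Euclidean (axiom 5): no — a R c and a R g, but not c R g.
So F validates K, T; KTB would additionally require R to be symmetric. The strongest is T.

T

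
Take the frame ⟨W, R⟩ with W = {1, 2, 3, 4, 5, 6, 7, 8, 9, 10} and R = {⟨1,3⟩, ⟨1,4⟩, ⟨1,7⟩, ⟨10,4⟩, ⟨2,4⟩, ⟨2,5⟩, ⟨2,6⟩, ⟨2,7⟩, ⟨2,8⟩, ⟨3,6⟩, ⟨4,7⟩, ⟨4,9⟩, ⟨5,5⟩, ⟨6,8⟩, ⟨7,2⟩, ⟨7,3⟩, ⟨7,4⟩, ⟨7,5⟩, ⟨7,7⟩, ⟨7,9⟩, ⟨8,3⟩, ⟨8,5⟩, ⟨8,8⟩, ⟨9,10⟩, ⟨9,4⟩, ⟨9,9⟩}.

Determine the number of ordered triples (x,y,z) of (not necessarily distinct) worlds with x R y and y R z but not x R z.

Enumerating: (1,3,6), (1,4,9), (1,7,2), (1,7,5), (1,7,9), (10,4,7), (10,4,9), (2,4,9), (2,7,2), (2,7,3), (2,7,9), (2,8,3), … and 15 more.
Total: 27.

27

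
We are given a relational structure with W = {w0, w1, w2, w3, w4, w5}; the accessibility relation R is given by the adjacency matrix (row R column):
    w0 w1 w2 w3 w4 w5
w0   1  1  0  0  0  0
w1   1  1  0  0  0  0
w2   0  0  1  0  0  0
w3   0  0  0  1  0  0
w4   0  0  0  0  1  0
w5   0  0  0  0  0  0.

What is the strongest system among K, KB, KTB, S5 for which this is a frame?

Symmetric (axiom B): yes — every pair in R has its reverse in R.
Reflexive (axiom T): no — w5 is not related to itself.
Euclidean (axiom 5): yes — any two successors of a common world are R-related.
So F validates K, KB; KTB would additionally require R to be reflexive. The strongest is KB.

KB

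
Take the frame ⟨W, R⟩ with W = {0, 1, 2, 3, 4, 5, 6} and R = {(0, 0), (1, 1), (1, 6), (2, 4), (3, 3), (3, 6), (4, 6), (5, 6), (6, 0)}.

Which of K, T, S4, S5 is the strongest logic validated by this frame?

Reflexive (axiom T): no — 2 is not related to itself.
Transitive (axiom 4): no — 1 R 6 and 6 R 0, but not 1 R 0.
Euclidean (axiom 5): no — 1 R 6 and 1 R 1, but not 6 R 1.
So F validates K; T would additionally require R to be reflexive. The strongest is K.

K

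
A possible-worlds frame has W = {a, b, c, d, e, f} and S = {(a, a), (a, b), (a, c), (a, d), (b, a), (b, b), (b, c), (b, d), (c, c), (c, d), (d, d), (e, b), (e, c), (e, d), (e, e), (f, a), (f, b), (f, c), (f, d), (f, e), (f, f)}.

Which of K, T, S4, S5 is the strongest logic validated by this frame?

Reflexive (axiom T): yes — every world is S-related to itself.
Transitive (axiom 4): no — e S b and b S a, but not e S a.
Euclidean (axiom 5): no — a S c and a S b, but not c S b.
So F validates K, T; S4 would additionally require S to be transitive. The strongest is T.

T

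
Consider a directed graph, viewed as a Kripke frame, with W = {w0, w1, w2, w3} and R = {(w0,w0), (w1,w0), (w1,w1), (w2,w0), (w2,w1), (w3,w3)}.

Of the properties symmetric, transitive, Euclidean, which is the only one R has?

transitive

Symmetric: no — w1 R w0 but not w0 R w1.
Transitive: yes — every two-step R-path is closed by a direct edge.
Euclidean: no — w2 R w0 and w2 R w1, but not w0 R w1.
Only transitive holds.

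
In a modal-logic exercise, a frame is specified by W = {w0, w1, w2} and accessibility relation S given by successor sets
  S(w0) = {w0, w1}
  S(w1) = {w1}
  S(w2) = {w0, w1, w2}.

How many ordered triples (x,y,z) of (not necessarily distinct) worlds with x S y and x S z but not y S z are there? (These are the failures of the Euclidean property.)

4

Enumerating: (w0,w1,w0), (w2,w0,w2), (w2,w1,w0), (w2,w1,w2).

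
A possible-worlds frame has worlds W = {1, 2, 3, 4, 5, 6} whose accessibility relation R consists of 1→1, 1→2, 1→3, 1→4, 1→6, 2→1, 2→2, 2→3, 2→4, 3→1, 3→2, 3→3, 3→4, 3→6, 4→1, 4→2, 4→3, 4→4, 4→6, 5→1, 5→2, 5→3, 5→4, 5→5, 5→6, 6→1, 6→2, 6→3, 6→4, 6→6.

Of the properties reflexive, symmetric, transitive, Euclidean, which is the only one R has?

Reflexive: yes — every world is R-related to itself.
Symmetric: no — 5 R 1 but not 1 R 5.
Transitive: no — 2 R 1 and 1 R 6, but not 2 R 6.
Euclidean: no — 1 R 2 and 1 R 6, but not 2 R 6.
Only reflexive holds.

reflexive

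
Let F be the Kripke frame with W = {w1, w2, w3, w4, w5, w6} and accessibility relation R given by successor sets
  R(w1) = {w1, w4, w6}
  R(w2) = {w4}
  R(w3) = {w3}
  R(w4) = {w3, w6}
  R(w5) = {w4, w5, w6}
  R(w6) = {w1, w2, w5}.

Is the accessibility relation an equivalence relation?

No

Reflexive: no — w2 is not related to itself.
Symmetric: no — w1 R w4 but not w4 R w1.
Transitive: no — w1 R w4 and w4 R w3, but not w1 R w3.
So R is not an equivalence relation.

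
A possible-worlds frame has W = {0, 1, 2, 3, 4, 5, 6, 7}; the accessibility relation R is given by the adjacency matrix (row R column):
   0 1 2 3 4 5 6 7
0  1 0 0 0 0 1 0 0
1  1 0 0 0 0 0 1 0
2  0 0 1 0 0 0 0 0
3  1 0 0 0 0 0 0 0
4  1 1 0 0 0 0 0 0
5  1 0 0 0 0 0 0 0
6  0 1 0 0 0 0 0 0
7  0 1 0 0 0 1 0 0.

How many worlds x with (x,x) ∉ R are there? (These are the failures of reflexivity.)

Enumerating: 1, 3, 4, 5, 6, 7.

6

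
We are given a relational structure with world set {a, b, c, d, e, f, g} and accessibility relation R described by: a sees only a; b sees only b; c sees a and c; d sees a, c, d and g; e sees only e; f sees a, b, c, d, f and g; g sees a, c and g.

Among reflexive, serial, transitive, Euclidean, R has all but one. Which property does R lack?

Euclidean

Reflexive: yes — every world is R-related to itself.
Serial: yes — every world has a successor (e.g. a R a).
Transitive: yes — every two-step R-path is closed by a direct edge.
Euclidean: no — d R a and d R c, but not a R c.
Only Euclidean fails.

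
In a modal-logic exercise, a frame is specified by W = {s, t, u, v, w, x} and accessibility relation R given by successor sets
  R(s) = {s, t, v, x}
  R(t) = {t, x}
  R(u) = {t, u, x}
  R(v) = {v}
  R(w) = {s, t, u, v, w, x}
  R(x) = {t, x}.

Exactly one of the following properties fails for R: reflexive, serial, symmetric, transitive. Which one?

symmetric

Reflexive: yes — every world is R-related to itself.
Serial: yes — every world has a successor (e.g. s R s).
Symmetric: no — s R t but not t R s.
Transitive: yes — every two-step R-path is closed by a direct edge.
Only symmetric fails.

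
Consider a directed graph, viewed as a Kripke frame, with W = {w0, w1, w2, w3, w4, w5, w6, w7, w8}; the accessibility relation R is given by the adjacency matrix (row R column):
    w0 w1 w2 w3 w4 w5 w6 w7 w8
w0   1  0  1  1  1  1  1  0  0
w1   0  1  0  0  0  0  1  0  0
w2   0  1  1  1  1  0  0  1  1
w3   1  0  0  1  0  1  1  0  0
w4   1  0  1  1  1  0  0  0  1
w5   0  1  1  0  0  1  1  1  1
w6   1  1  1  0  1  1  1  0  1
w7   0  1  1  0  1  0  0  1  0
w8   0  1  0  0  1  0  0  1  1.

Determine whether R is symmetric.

No

Symmetric: no — w0 R w2 but not w2 R w0.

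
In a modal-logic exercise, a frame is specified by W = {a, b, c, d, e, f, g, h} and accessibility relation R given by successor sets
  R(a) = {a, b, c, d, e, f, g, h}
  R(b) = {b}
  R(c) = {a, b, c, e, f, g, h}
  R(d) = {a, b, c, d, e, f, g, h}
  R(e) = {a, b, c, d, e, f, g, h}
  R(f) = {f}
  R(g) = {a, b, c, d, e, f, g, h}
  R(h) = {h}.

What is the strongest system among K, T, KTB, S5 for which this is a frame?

T

Reflexive (axiom T): yes — every world is R-related to itself.
Symmetric (axiom B): no — a R b but not b R a.
Euclidean (axiom 5): no — a R b and a R c, but not b R c.
So F validates K, T; KTB would additionally require R to be symmetric. The strongest is T.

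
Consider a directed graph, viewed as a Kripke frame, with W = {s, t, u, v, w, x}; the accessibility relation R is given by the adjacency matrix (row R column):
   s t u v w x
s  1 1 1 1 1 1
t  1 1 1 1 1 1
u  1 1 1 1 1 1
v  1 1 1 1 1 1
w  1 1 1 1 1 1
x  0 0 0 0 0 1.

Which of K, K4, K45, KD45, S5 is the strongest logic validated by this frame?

Transitive (axiom 4): yes — every two-step R-path is closed by a direct edge.
Euclidean (axiom 5): no — s R x and s R t, but not x R t.
Serial (axiom D): yes — every world has a successor (e.g. s R s).
Reflexive (axiom T): yes — every world is R-related to itself.
So F validates K, K4; K45 would additionally require R to be Euclidean. The strongest is K4.

K4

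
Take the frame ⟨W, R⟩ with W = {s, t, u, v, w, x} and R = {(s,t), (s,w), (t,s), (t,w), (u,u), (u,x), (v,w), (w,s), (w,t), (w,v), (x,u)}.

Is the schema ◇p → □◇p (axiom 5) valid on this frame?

No

Axiom 5 corresponds to the accessibility relation being Euclidean.
Euclidean: no — w R s and w R v, but not s R v.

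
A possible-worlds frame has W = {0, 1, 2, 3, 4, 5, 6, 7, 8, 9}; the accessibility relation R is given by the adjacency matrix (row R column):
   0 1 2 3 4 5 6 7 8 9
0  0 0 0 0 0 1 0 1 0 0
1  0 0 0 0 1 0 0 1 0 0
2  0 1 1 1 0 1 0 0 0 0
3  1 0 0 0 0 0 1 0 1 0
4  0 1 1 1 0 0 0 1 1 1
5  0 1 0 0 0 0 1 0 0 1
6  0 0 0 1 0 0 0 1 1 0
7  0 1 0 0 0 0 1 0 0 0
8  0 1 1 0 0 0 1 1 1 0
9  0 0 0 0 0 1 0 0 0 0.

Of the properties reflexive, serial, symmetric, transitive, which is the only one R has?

serial

Reflexive: no — 0 is not related to itself.
Serial: yes — every world has a successor (e.g. 0 R 5).
Symmetric: no — 0 R 5 but not 5 R 0.
Transitive: no — 0 R 5 and 5 R 1, but not 0 R 1.
Only serial holds.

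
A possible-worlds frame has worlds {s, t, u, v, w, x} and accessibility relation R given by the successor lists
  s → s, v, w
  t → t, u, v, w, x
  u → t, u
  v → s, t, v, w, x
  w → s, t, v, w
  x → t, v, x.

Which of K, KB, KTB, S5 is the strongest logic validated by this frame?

KTB

Symmetric (axiom B): yes — every pair in R has its reverse in R.
Reflexive (axiom T): yes — every world is R-related to itself.
Euclidean (axiom 5): no — t R u and t R v, but not u R v.
So F validates K, KB, KTB; S5 would additionally require R to be Euclidean. The strongest is KTB.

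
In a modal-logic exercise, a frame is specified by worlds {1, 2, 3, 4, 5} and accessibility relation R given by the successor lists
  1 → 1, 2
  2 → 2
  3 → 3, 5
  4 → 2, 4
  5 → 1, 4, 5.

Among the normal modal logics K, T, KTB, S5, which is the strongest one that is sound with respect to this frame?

T

Reflexive (axiom T): yes — every world is R-related to itself.
Symmetric (axiom B): no — 1 R 2 but not 2 R 1.
Euclidean (axiom 5): no — 5 R 1 and 5 R 4, but not 1 R 4.
So F validates K, T; KTB would additionally require R to be symmetric. The strongest is T.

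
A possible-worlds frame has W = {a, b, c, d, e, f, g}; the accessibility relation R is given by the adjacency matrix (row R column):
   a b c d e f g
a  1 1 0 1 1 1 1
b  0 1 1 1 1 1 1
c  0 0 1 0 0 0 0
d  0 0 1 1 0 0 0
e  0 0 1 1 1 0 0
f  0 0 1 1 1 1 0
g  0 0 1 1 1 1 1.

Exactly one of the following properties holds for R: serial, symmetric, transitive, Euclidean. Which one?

Serial: yes — every world has a successor (e.g. a R a).
Symmetric: no — a R b but not b R a.
Transitive: no — a R b and b R c, but not a R c.
Euclidean: no — a R d and a R b, but not d R b.
Only serial holds.

serial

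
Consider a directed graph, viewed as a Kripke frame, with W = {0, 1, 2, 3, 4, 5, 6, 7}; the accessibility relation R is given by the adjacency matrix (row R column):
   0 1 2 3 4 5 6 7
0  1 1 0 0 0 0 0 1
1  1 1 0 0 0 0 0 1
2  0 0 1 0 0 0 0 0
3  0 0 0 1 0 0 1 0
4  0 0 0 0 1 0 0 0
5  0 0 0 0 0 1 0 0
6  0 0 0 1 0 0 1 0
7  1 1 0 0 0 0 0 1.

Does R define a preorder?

Yes

Reflexive: yes — every world is R-related to itself.
Transitive: yes — every two-step R-path is closed by a direct edge.
So R is a preorder.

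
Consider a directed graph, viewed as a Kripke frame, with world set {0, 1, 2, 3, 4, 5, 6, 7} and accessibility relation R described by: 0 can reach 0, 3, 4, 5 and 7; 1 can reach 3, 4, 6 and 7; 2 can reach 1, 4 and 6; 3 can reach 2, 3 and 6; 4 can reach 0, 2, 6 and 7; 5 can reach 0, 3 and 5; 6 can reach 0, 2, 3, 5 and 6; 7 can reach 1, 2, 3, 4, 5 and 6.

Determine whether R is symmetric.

No

Symmetric: no — 0 R 3 but not 3 R 0.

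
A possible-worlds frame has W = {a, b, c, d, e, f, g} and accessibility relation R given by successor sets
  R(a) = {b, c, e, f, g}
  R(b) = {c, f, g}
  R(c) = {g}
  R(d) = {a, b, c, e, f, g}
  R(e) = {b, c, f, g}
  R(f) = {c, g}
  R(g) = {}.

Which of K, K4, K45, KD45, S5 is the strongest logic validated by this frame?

K4

Transitive (axiom 4): yes — every two-step R-path is closed by a direct edge.
Euclidean (axiom 5): no — a R b and a R e, but not b R e.
Serial (axiom D): no — g has no R-successor.
Reflexive (axiom T): no — a is not related to itself.
So F validates K, K4; K45 would additionally require R to be Euclidean. The strongest is K4.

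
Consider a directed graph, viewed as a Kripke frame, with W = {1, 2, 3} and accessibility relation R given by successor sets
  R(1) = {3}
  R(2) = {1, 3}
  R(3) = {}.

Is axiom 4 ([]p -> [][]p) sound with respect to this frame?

Yes

Axiom 4 corresponds to the accessibility relation being transitive.
Transitive: yes — every two-step R-path is closed by a direct edge.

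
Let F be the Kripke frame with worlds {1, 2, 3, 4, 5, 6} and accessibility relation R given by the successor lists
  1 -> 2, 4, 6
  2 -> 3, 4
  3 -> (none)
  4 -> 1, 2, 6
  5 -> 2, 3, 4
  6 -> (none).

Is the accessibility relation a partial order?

No

Reflexive: no — 1 is not related to itself.
Transitive: no — 1 R 2 and 2 R 3, but not 1 R 3.
Antisymmetric: no — 1 R 4 and 4 R 1 with 1 ≠ 4.
So R is not a partial order.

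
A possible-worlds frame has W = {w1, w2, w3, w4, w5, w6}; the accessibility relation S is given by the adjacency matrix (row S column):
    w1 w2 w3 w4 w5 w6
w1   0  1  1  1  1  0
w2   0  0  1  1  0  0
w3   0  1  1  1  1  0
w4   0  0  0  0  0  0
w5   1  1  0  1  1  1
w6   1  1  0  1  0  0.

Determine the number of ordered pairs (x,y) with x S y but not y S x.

Enumerating: (w1,w2), (w1,w3), (w1,w4), (w2,w4), (w3,w4), (w3,w5), (w5,w2), (w5,w4), (w5,w6), (w6,w1), (w6,w2), (w6,w4).

12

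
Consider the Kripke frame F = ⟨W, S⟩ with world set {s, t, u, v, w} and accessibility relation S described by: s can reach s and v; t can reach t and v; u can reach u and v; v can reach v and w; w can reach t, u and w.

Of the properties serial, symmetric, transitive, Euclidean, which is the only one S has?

Serial: yes — every world has a successor (e.g. s S s).
Symmetric: no — s S v but not v S s.
Transitive: no — s S v and v S w, but not s S w.
Euclidean: no — w S t and w S u, but not t S u.
Only serial holds.

serial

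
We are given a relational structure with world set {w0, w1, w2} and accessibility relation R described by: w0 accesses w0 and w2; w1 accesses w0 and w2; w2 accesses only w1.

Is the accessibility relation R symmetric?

No

Symmetric: no — w0 R w2 but not w2 R w0.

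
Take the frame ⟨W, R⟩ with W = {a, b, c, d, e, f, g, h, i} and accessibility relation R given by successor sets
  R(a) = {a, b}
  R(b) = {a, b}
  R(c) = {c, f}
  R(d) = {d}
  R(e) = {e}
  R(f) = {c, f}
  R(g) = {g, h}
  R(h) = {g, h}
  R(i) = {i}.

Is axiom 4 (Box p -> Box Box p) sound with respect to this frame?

By correspondence theory, 4 is valid on a frame iff R is transitive.
Transitive: yes — every two-step R-path is closed by a direct edge.

Yes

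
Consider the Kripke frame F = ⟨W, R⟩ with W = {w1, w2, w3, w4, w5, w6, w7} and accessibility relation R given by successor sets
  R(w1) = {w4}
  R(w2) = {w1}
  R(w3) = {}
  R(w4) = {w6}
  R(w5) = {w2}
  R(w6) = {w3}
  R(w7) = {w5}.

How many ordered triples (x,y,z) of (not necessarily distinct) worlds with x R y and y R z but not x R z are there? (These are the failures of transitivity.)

Enumerating: (w1,w4,w6), (w2,w1,w4), (w4,w6,w3), (w5,w2,w1), (w7,w5,w2).

5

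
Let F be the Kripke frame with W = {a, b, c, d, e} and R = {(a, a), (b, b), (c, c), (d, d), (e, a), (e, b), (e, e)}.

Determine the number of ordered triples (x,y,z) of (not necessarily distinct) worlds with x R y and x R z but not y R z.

Enumerating: (e,a,b), (e,a,e), (e,b,a), (e,b,e).

4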